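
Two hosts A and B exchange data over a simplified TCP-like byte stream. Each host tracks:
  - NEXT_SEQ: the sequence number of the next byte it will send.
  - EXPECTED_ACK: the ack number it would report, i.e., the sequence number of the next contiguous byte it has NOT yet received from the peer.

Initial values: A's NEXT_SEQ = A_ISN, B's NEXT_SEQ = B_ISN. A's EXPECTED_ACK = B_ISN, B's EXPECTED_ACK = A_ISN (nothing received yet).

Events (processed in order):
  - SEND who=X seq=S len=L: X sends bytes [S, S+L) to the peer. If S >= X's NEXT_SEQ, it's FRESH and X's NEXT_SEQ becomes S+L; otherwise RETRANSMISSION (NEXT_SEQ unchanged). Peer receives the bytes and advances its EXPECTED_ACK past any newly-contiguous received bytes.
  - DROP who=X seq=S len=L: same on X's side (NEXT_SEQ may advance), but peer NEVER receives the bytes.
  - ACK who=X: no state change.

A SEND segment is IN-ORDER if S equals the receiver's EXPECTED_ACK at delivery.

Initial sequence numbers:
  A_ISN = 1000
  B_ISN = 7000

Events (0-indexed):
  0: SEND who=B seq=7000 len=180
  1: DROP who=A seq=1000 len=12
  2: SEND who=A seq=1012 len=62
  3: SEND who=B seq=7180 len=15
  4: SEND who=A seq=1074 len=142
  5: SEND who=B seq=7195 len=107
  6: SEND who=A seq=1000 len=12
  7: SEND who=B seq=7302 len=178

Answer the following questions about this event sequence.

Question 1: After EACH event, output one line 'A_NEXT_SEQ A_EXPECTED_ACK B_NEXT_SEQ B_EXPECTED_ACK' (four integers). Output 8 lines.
1000 7180 7180 1000
1012 7180 7180 1000
1074 7180 7180 1000
1074 7195 7195 1000
1216 7195 7195 1000
1216 7302 7302 1000
1216 7302 7302 1216
1216 7480 7480 1216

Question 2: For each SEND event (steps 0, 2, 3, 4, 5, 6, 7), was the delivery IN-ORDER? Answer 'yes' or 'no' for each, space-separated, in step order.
Step 0: SEND seq=7000 -> in-order
Step 2: SEND seq=1012 -> out-of-order
Step 3: SEND seq=7180 -> in-order
Step 4: SEND seq=1074 -> out-of-order
Step 5: SEND seq=7195 -> in-order
Step 6: SEND seq=1000 -> in-order
Step 7: SEND seq=7302 -> in-order

Answer: yes no yes no yes yes yes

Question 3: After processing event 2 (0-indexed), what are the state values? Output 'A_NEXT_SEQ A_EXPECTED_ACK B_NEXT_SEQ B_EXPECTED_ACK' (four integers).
After event 0: A_seq=1000 A_ack=7180 B_seq=7180 B_ack=1000
After event 1: A_seq=1012 A_ack=7180 B_seq=7180 B_ack=1000
After event 2: A_seq=1074 A_ack=7180 B_seq=7180 B_ack=1000

1074 7180 7180 1000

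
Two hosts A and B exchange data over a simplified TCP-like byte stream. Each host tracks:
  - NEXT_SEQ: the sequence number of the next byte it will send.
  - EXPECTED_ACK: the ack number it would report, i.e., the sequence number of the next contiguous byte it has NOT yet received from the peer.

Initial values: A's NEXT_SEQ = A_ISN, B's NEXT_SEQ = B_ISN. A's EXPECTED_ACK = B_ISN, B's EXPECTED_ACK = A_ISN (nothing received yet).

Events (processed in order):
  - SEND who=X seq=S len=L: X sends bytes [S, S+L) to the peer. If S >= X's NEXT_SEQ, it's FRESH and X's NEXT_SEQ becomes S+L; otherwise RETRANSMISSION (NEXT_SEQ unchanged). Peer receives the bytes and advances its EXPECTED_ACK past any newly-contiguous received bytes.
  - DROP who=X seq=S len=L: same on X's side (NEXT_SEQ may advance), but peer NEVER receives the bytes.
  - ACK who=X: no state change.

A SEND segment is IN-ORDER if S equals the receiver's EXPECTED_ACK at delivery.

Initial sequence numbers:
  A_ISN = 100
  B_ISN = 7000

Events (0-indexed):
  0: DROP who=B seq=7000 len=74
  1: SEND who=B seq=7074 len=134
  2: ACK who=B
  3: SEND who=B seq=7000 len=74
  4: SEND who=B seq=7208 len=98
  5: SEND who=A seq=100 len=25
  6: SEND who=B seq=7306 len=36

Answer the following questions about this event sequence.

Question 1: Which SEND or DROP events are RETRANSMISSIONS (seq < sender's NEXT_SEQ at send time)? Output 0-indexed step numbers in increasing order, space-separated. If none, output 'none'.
Step 0: DROP seq=7000 -> fresh
Step 1: SEND seq=7074 -> fresh
Step 3: SEND seq=7000 -> retransmit
Step 4: SEND seq=7208 -> fresh
Step 5: SEND seq=100 -> fresh
Step 6: SEND seq=7306 -> fresh

Answer: 3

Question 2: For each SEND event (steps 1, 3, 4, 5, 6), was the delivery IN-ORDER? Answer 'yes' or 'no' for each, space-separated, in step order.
Step 1: SEND seq=7074 -> out-of-order
Step 3: SEND seq=7000 -> in-order
Step 4: SEND seq=7208 -> in-order
Step 5: SEND seq=100 -> in-order
Step 6: SEND seq=7306 -> in-order

Answer: no yes yes yes yes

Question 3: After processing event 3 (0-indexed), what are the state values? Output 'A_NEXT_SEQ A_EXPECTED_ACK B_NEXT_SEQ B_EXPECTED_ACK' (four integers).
After event 0: A_seq=100 A_ack=7000 B_seq=7074 B_ack=100
After event 1: A_seq=100 A_ack=7000 B_seq=7208 B_ack=100
After event 2: A_seq=100 A_ack=7000 B_seq=7208 B_ack=100
After event 3: A_seq=100 A_ack=7208 B_seq=7208 B_ack=100

100 7208 7208 100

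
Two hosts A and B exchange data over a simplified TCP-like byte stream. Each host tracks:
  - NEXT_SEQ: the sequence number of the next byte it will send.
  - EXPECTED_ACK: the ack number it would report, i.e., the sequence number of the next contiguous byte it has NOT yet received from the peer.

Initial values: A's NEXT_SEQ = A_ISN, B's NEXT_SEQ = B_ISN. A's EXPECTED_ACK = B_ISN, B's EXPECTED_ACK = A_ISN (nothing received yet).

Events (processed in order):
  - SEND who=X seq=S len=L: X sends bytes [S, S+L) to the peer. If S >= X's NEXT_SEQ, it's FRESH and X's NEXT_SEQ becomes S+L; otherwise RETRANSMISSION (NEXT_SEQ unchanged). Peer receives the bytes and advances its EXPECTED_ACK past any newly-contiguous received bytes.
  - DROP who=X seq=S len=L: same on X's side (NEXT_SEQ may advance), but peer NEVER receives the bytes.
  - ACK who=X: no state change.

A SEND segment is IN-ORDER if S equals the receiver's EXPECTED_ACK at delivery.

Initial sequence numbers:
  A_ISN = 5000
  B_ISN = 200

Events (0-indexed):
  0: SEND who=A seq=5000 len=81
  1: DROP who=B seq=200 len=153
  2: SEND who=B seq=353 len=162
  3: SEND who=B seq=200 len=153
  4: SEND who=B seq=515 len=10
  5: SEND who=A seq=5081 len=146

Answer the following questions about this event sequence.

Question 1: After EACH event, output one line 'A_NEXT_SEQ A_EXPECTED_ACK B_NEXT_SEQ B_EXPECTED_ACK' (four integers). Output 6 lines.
5081 200 200 5081
5081 200 353 5081
5081 200 515 5081
5081 515 515 5081
5081 525 525 5081
5227 525 525 5227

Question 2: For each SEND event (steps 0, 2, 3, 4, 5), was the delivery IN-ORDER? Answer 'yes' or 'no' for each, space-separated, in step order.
Answer: yes no yes yes yes

Derivation:
Step 0: SEND seq=5000 -> in-order
Step 2: SEND seq=353 -> out-of-order
Step 3: SEND seq=200 -> in-order
Step 4: SEND seq=515 -> in-order
Step 5: SEND seq=5081 -> in-order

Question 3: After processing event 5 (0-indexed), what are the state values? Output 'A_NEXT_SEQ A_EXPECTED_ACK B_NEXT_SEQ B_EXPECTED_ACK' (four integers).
After event 0: A_seq=5081 A_ack=200 B_seq=200 B_ack=5081
After event 1: A_seq=5081 A_ack=200 B_seq=353 B_ack=5081
After event 2: A_seq=5081 A_ack=200 B_seq=515 B_ack=5081
After event 3: A_seq=5081 A_ack=515 B_seq=515 B_ack=5081
After event 4: A_seq=5081 A_ack=525 B_seq=525 B_ack=5081
After event 5: A_seq=5227 A_ack=525 B_seq=525 B_ack=5227

5227 525 525 5227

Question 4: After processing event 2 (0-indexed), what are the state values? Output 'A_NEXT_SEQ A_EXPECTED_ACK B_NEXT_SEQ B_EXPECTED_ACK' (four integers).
After event 0: A_seq=5081 A_ack=200 B_seq=200 B_ack=5081
After event 1: A_seq=5081 A_ack=200 B_seq=353 B_ack=5081
After event 2: A_seq=5081 A_ack=200 B_seq=515 B_ack=5081

5081 200 515 5081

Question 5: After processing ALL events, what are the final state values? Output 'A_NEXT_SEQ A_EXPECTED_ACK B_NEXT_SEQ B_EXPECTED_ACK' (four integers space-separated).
Answer: 5227 525 525 5227

Derivation:
After event 0: A_seq=5081 A_ack=200 B_seq=200 B_ack=5081
After event 1: A_seq=5081 A_ack=200 B_seq=353 B_ack=5081
After event 2: A_seq=5081 A_ack=200 B_seq=515 B_ack=5081
After event 3: A_seq=5081 A_ack=515 B_seq=515 B_ack=5081
After event 4: A_seq=5081 A_ack=525 B_seq=525 B_ack=5081
After event 5: A_seq=5227 A_ack=525 B_seq=525 B_ack=5227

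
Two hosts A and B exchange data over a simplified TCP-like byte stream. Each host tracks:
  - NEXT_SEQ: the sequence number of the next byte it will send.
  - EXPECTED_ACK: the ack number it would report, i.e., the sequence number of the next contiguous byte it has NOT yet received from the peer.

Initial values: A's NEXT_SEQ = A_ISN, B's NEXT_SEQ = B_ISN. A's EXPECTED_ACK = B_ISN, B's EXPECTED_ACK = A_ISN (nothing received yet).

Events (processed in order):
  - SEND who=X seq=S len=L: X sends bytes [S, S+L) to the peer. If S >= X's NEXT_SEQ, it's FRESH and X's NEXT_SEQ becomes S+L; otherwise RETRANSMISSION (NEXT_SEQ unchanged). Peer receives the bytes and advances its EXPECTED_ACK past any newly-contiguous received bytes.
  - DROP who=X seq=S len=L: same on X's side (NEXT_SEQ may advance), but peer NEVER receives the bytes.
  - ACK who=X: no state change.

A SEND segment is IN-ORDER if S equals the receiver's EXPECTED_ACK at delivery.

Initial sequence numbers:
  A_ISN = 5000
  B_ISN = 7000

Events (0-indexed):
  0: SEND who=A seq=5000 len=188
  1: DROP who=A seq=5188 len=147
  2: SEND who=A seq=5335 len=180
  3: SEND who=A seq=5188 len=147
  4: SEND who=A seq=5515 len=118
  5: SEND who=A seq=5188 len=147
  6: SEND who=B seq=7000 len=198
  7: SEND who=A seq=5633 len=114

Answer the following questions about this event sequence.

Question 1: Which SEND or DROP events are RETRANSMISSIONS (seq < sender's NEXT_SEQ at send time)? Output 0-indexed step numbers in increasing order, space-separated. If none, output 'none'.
Step 0: SEND seq=5000 -> fresh
Step 1: DROP seq=5188 -> fresh
Step 2: SEND seq=5335 -> fresh
Step 3: SEND seq=5188 -> retransmit
Step 4: SEND seq=5515 -> fresh
Step 5: SEND seq=5188 -> retransmit
Step 6: SEND seq=7000 -> fresh
Step 7: SEND seq=5633 -> fresh

Answer: 3 5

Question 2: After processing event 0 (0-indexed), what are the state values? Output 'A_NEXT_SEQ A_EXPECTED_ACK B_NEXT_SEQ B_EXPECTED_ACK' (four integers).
After event 0: A_seq=5188 A_ack=7000 B_seq=7000 B_ack=5188

5188 7000 7000 5188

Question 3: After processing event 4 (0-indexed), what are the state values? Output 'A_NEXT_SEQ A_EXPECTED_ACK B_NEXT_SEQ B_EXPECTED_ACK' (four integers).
After event 0: A_seq=5188 A_ack=7000 B_seq=7000 B_ack=5188
After event 1: A_seq=5335 A_ack=7000 B_seq=7000 B_ack=5188
After event 2: A_seq=5515 A_ack=7000 B_seq=7000 B_ack=5188
After event 3: A_seq=5515 A_ack=7000 B_seq=7000 B_ack=5515
After event 4: A_seq=5633 A_ack=7000 B_seq=7000 B_ack=5633

5633 7000 7000 5633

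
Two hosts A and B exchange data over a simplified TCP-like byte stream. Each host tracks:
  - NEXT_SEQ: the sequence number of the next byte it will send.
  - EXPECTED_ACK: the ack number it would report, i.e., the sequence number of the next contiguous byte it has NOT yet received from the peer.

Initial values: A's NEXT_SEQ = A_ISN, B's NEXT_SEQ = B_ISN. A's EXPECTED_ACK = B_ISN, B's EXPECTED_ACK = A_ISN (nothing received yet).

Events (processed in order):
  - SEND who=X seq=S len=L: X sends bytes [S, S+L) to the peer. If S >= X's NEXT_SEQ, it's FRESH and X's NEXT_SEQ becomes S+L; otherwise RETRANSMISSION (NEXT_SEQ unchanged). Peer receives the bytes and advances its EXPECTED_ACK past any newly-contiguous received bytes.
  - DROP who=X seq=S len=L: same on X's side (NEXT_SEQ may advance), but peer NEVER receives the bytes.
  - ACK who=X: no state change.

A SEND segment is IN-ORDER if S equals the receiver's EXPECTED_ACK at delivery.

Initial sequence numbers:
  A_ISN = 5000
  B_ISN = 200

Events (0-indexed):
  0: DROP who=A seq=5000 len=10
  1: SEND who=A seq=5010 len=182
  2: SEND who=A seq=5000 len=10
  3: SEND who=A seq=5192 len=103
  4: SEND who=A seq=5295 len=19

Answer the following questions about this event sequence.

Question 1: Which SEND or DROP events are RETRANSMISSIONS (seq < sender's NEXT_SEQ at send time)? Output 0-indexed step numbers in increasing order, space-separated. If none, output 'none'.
Step 0: DROP seq=5000 -> fresh
Step 1: SEND seq=5010 -> fresh
Step 2: SEND seq=5000 -> retransmit
Step 3: SEND seq=5192 -> fresh
Step 4: SEND seq=5295 -> fresh

Answer: 2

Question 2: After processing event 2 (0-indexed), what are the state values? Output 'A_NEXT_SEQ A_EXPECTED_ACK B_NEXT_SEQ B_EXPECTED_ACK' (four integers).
After event 0: A_seq=5010 A_ack=200 B_seq=200 B_ack=5000
After event 1: A_seq=5192 A_ack=200 B_seq=200 B_ack=5000
After event 2: A_seq=5192 A_ack=200 B_seq=200 B_ack=5192

5192 200 200 5192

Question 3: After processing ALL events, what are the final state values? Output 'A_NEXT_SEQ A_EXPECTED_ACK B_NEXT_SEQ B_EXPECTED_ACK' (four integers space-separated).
Answer: 5314 200 200 5314

Derivation:
After event 0: A_seq=5010 A_ack=200 B_seq=200 B_ack=5000
After event 1: A_seq=5192 A_ack=200 B_seq=200 B_ack=5000
After event 2: A_seq=5192 A_ack=200 B_seq=200 B_ack=5192
After event 3: A_seq=5295 A_ack=200 B_seq=200 B_ack=5295
After event 4: A_seq=5314 A_ack=200 B_seq=200 B_ack=5314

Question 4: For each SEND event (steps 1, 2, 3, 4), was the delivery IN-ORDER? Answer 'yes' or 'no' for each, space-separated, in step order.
Answer: no yes yes yes

Derivation:
Step 1: SEND seq=5010 -> out-of-order
Step 2: SEND seq=5000 -> in-order
Step 3: SEND seq=5192 -> in-order
Step 4: SEND seq=5295 -> in-order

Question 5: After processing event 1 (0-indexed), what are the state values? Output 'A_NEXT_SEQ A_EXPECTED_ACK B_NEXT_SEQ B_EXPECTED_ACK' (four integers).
After event 0: A_seq=5010 A_ack=200 B_seq=200 B_ack=5000
After event 1: A_seq=5192 A_ack=200 B_seq=200 B_ack=5000

5192 200 200 5000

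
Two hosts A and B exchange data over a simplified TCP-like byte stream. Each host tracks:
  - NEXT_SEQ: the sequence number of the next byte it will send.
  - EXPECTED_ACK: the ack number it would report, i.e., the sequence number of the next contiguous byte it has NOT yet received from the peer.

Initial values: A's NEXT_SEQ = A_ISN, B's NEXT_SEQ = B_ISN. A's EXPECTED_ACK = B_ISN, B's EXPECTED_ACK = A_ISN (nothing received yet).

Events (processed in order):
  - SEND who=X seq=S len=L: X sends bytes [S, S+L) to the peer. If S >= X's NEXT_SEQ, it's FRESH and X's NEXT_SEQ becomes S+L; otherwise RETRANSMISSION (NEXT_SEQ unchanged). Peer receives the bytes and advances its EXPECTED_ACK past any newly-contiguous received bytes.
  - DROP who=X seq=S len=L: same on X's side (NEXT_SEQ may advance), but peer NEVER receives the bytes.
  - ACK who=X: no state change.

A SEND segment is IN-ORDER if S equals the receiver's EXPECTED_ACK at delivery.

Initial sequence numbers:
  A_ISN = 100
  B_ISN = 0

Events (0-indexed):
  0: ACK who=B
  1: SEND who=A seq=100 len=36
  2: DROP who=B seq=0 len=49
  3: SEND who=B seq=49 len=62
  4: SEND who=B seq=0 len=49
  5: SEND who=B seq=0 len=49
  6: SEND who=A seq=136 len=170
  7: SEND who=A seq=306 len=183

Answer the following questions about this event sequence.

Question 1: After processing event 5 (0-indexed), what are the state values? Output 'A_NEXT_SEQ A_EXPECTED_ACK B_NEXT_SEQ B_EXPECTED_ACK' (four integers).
After event 0: A_seq=100 A_ack=0 B_seq=0 B_ack=100
After event 1: A_seq=136 A_ack=0 B_seq=0 B_ack=136
After event 2: A_seq=136 A_ack=0 B_seq=49 B_ack=136
After event 3: A_seq=136 A_ack=0 B_seq=111 B_ack=136
After event 4: A_seq=136 A_ack=111 B_seq=111 B_ack=136
After event 5: A_seq=136 A_ack=111 B_seq=111 B_ack=136

136 111 111 136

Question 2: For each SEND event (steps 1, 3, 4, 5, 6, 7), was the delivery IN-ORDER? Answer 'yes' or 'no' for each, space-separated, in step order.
Answer: yes no yes no yes yes

Derivation:
Step 1: SEND seq=100 -> in-order
Step 3: SEND seq=49 -> out-of-order
Step 4: SEND seq=0 -> in-order
Step 5: SEND seq=0 -> out-of-order
Step 6: SEND seq=136 -> in-order
Step 7: SEND seq=306 -> in-order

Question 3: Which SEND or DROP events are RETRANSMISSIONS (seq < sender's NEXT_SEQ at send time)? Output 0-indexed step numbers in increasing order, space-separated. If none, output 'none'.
Answer: 4 5

Derivation:
Step 1: SEND seq=100 -> fresh
Step 2: DROP seq=0 -> fresh
Step 3: SEND seq=49 -> fresh
Step 4: SEND seq=0 -> retransmit
Step 5: SEND seq=0 -> retransmit
Step 6: SEND seq=136 -> fresh
Step 7: SEND seq=306 -> fresh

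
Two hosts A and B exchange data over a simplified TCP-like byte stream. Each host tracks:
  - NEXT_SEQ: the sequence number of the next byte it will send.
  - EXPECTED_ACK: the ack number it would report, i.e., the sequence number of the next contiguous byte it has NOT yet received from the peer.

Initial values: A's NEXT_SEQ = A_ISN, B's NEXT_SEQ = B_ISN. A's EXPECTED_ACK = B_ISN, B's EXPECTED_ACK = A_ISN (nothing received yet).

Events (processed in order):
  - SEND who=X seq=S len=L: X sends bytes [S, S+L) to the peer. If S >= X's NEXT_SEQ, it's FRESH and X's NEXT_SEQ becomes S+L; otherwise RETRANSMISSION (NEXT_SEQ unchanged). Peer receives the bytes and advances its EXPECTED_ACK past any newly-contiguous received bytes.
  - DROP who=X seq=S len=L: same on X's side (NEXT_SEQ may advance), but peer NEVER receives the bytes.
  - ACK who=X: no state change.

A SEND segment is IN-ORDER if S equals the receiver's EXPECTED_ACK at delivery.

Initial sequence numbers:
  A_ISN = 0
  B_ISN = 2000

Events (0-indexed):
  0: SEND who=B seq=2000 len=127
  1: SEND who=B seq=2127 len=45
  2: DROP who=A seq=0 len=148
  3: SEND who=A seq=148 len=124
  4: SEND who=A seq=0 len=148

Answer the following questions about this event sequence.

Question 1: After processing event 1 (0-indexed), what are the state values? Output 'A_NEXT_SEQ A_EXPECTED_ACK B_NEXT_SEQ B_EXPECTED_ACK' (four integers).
After event 0: A_seq=0 A_ack=2127 B_seq=2127 B_ack=0
After event 1: A_seq=0 A_ack=2172 B_seq=2172 B_ack=0

0 2172 2172 0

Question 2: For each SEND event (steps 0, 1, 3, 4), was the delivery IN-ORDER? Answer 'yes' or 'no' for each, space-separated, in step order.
Answer: yes yes no yes

Derivation:
Step 0: SEND seq=2000 -> in-order
Step 1: SEND seq=2127 -> in-order
Step 3: SEND seq=148 -> out-of-order
Step 4: SEND seq=0 -> in-order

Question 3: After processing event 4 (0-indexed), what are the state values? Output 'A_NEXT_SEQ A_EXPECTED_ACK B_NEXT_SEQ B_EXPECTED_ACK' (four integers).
After event 0: A_seq=0 A_ack=2127 B_seq=2127 B_ack=0
After event 1: A_seq=0 A_ack=2172 B_seq=2172 B_ack=0
After event 2: A_seq=148 A_ack=2172 B_seq=2172 B_ack=0
After event 3: A_seq=272 A_ack=2172 B_seq=2172 B_ack=0
After event 4: A_seq=272 A_ack=2172 B_seq=2172 B_ack=272

272 2172 2172 272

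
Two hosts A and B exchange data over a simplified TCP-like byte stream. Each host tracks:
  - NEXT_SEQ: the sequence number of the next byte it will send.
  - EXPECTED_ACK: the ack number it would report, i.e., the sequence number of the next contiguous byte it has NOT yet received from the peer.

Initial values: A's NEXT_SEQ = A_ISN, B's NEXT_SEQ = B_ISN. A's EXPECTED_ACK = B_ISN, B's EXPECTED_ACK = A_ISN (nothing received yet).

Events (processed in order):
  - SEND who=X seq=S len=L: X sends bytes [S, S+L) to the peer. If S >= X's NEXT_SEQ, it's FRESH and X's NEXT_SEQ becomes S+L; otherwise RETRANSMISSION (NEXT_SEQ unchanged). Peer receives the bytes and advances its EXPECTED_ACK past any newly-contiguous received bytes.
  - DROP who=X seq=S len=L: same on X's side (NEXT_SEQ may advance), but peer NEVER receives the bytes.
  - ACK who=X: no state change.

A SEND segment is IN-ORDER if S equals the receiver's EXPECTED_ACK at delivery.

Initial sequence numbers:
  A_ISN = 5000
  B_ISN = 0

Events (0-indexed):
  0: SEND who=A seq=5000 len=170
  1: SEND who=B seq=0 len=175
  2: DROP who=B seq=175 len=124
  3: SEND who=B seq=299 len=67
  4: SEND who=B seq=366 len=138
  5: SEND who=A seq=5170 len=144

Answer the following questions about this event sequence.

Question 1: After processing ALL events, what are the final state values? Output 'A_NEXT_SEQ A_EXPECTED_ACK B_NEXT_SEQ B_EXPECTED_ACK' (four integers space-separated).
After event 0: A_seq=5170 A_ack=0 B_seq=0 B_ack=5170
After event 1: A_seq=5170 A_ack=175 B_seq=175 B_ack=5170
After event 2: A_seq=5170 A_ack=175 B_seq=299 B_ack=5170
After event 3: A_seq=5170 A_ack=175 B_seq=366 B_ack=5170
After event 4: A_seq=5170 A_ack=175 B_seq=504 B_ack=5170
After event 5: A_seq=5314 A_ack=175 B_seq=504 B_ack=5314

Answer: 5314 175 504 5314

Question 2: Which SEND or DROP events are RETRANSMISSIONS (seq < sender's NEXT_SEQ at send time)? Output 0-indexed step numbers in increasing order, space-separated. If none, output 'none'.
Step 0: SEND seq=5000 -> fresh
Step 1: SEND seq=0 -> fresh
Step 2: DROP seq=175 -> fresh
Step 3: SEND seq=299 -> fresh
Step 4: SEND seq=366 -> fresh
Step 5: SEND seq=5170 -> fresh

Answer: none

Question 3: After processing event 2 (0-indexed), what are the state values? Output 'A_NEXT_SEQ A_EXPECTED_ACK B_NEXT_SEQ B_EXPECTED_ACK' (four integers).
After event 0: A_seq=5170 A_ack=0 B_seq=0 B_ack=5170
After event 1: A_seq=5170 A_ack=175 B_seq=175 B_ack=5170
After event 2: A_seq=5170 A_ack=175 B_seq=299 B_ack=5170

5170 175 299 5170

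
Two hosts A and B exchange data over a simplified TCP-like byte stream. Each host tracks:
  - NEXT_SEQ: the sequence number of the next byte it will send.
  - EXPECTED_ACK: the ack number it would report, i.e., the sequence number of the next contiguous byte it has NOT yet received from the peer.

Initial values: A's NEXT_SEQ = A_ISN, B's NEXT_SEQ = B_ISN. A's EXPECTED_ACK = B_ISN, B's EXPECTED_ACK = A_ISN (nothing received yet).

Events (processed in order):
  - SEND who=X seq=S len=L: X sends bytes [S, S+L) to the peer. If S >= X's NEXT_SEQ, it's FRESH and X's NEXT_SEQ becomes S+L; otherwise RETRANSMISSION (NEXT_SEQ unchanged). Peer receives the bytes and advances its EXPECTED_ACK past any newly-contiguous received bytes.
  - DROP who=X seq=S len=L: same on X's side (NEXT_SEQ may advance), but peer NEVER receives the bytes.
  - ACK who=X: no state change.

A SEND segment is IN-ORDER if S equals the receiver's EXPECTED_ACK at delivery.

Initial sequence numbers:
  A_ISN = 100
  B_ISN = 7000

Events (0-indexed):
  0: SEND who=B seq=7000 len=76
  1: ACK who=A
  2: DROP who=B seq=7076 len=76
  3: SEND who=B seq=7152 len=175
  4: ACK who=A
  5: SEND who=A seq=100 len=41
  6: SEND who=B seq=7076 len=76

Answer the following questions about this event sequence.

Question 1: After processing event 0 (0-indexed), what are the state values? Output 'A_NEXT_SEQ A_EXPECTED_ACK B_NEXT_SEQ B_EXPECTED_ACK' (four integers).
After event 0: A_seq=100 A_ack=7076 B_seq=7076 B_ack=100

100 7076 7076 100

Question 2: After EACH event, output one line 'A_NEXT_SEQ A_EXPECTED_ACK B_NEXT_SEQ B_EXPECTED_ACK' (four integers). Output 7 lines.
100 7076 7076 100
100 7076 7076 100
100 7076 7152 100
100 7076 7327 100
100 7076 7327 100
141 7076 7327 141
141 7327 7327 141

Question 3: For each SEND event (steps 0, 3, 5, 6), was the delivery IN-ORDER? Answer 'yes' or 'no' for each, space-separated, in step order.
Answer: yes no yes yes

Derivation:
Step 0: SEND seq=7000 -> in-order
Step 3: SEND seq=7152 -> out-of-order
Step 5: SEND seq=100 -> in-order
Step 6: SEND seq=7076 -> in-order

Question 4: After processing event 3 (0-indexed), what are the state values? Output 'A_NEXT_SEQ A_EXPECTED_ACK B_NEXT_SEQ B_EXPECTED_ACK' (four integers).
After event 0: A_seq=100 A_ack=7076 B_seq=7076 B_ack=100
After event 1: A_seq=100 A_ack=7076 B_seq=7076 B_ack=100
After event 2: A_seq=100 A_ack=7076 B_seq=7152 B_ack=100
After event 3: A_seq=100 A_ack=7076 B_seq=7327 B_ack=100

100 7076 7327 100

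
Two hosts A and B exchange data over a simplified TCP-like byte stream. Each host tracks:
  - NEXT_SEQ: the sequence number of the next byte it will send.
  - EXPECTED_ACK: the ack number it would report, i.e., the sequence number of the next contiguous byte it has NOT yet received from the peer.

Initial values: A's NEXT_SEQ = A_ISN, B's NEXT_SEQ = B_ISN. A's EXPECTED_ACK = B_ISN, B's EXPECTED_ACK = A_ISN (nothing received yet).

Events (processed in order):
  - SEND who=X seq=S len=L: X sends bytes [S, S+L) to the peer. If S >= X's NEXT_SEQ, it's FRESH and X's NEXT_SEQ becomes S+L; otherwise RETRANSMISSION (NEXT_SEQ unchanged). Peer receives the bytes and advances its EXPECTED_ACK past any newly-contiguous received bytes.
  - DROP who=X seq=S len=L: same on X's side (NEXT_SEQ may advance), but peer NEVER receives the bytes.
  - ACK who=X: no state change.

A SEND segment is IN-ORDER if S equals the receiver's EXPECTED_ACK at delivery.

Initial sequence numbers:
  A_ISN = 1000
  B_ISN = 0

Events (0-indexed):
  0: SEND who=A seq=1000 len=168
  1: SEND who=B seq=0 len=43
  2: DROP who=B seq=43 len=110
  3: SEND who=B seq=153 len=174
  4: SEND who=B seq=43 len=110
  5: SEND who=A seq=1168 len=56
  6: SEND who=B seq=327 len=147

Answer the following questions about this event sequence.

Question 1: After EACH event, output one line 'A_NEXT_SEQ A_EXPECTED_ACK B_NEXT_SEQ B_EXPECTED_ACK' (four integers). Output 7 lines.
1168 0 0 1168
1168 43 43 1168
1168 43 153 1168
1168 43 327 1168
1168 327 327 1168
1224 327 327 1224
1224 474 474 1224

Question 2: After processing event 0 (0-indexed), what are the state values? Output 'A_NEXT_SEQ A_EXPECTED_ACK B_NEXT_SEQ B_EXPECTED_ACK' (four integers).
After event 0: A_seq=1168 A_ack=0 B_seq=0 B_ack=1168

1168 0 0 1168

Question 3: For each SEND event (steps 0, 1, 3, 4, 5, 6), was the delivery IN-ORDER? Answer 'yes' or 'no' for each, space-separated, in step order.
Answer: yes yes no yes yes yes

Derivation:
Step 0: SEND seq=1000 -> in-order
Step 1: SEND seq=0 -> in-order
Step 3: SEND seq=153 -> out-of-order
Step 4: SEND seq=43 -> in-order
Step 5: SEND seq=1168 -> in-order
Step 6: SEND seq=327 -> in-order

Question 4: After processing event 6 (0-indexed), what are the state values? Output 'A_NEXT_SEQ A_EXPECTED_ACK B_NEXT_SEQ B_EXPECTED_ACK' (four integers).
After event 0: A_seq=1168 A_ack=0 B_seq=0 B_ack=1168
After event 1: A_seq=1168 A_ack=43 B_seq=43 B_ack=1168
After event 2: A_seq=1168 A_ack=43 B_seq=153 B_ack=1168
After event 3: A_seq=1168 A_ack=43 B_seq=327 B_ack=1168
After event 4: A_seq=1168 A_ack=327 B_seq=327 B_ack=1168
After event 5: A_seq=1224 A_ack=327 B_seq=327 B_ack=1224
After event 6: A_seq=1224 A_ack=474 B_seq=474 B_ack=1224

1224 474 474 1224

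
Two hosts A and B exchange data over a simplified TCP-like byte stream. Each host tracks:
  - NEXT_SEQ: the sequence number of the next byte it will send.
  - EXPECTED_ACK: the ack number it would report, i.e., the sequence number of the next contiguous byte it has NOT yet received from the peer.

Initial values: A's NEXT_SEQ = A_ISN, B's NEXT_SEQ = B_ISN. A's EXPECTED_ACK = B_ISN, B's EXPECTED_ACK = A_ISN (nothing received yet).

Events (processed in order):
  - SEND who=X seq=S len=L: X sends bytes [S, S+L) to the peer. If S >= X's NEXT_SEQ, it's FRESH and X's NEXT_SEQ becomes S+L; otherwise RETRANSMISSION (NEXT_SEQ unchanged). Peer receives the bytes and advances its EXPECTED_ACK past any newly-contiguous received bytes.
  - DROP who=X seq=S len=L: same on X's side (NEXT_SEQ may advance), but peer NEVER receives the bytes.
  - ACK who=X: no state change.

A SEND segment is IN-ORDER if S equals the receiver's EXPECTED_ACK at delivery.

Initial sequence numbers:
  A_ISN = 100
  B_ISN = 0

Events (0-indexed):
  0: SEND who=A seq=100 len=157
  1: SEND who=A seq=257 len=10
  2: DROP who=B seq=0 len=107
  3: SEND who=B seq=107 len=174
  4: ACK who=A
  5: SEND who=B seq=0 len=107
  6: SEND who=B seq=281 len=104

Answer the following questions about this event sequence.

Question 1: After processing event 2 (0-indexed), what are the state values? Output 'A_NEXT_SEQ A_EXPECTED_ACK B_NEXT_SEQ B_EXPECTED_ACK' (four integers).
After event 0: A_seq=257 A_ack=0 B_seq=0 B_ack=257
After event 1: A_seq=267 A_ack=0 B_seq=0 B_ack=267
After event 2: A_seq=267 A_ack=0 B_seq=107 B_ack=267

267 0 107 267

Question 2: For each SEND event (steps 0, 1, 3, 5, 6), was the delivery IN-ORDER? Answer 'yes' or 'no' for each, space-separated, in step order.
Answer: yes yes no yes yes

Derivation:
Step 0: SEND seq=100 -> in-order
Step 1: SEND seq=257 -> in-order
Step 3: SEND seq=107 -> out-of-order
Step 5: SEND seq=0 -> in-order
Step 6: SEND seq=281 -> in-order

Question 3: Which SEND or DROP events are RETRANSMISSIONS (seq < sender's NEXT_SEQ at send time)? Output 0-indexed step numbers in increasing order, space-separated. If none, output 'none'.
Step 0: SEND seq=100 -> fresh
Step 1: SEND seq=257 -> fresh
Step 2: DROP seq=0 -> fresh
Step 3: SEND seq=107 -> fresh
Step 5: SEND seq=0 -> retransmit
Step 6: SEND seq=281 -> fresh

Answer: 5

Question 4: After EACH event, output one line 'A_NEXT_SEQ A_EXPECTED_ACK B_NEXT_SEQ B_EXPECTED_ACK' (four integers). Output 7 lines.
257 0 0 257
267 0 0 267
267 0 107 267
267 0 281 267
267 0 281 267
267 281 281 267
267 385 385 267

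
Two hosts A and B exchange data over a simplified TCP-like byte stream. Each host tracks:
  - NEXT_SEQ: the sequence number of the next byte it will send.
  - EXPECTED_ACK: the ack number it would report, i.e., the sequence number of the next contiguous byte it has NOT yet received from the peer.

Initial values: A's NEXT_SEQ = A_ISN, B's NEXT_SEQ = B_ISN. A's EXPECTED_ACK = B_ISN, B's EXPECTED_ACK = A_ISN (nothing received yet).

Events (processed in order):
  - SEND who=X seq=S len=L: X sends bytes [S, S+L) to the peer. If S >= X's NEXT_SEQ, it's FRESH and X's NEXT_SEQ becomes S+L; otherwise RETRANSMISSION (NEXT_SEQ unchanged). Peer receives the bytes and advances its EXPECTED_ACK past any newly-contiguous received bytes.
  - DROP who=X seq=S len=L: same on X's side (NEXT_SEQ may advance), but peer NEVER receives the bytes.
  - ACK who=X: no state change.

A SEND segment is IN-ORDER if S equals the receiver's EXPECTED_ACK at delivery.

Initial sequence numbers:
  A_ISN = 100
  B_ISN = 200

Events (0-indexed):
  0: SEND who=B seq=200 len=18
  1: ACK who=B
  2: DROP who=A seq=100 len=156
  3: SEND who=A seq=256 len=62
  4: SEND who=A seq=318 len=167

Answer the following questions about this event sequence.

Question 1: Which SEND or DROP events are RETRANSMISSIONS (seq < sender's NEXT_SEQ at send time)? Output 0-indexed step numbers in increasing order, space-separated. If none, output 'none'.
Step 0: SEND seq=200 -> fresh
Step 2: DROP seq=100 -> fresh
Step 3: SEND seq=256 -> fresh
Step 4: SEND seq=318 -> fresh

Answer: none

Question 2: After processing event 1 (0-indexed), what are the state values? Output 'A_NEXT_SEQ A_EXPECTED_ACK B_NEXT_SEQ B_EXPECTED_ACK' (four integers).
After event 0: A_seq=100 A_ack=218 B_seq=218 B_ack=100
After event 1: A_seq=100 A_ack=218 B_seq=218 B_ack=100

100 218 218 100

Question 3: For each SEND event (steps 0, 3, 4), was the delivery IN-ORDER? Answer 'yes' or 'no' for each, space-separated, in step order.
Answer: yes no no

Derivation:
Step 0: SEND seq=200 -> in-order
Step 3: SEND seq=256 -> out-of-order
Step 4: SEND seq=318 -> out-of-order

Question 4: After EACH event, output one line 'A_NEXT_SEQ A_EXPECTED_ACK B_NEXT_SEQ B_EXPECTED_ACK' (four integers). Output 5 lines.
100 218 218 100
100 218 218 100
256 218 218 100
318 218 218 100
485 218 218 100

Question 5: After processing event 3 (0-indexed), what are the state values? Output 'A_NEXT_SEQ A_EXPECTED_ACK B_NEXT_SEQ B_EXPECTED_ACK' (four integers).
After event 0: A_seq=100 A_ack=218 B_seq=218 B_ack=100
After event 1: A_seq=100 A_ack=218 B_seq=218 B_ack=100
After event 2: A_seq=256 A_ack=218 B_seq=218 B_ack=100
After event 3: A_seq=318 A_ack=218 B_seq=218 B_ack=100

318 218 218 100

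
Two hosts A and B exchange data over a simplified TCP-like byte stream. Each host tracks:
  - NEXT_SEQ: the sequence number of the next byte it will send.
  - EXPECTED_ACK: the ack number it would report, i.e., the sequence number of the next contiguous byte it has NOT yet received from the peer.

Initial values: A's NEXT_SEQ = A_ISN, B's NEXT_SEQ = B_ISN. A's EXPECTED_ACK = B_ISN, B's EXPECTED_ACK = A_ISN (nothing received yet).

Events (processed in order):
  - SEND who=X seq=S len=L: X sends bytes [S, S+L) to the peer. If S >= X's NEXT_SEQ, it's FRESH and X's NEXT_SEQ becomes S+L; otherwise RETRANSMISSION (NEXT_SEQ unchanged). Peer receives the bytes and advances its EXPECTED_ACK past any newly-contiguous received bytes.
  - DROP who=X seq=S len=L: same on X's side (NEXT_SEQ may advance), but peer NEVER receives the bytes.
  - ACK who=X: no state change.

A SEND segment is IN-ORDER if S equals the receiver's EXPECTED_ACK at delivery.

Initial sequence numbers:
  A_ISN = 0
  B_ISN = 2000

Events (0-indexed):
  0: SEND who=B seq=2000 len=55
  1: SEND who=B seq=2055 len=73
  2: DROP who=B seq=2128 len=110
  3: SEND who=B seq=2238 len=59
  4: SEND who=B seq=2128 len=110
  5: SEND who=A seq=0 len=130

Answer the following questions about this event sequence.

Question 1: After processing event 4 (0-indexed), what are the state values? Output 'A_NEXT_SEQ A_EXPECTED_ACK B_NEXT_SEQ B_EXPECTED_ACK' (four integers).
After event 0: A_seq=0 A_ack=2055 B_seq=2055 B_ack=0
After event 1: A_seq=0 A_ack=2128 B_seq=2128 B_ack=0
After event 2: A_seq=0 A_ack=2128 B_seq=2238 B_ack=0
After event 3: A_seq=0 A_ack=2128 B_seq=2297 B_ack=0
After event 4: A_seq=0 A_ack=2297 B_seq=2297 B_ack=0

0 2297 2297 0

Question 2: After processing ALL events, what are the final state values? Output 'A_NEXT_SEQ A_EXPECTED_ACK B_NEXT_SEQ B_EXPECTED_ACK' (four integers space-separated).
Answer: 130 2297 2297 130

Derivation:
After event 0: A_seq=0 A_ack=2055 B_seq=2055 B_ack=0
After event 1: A_seq=0 A_ack=2128 B_seq=2128 B_ack=0
After event 2: A_seq=0 A_ack=2128 B_seq=2238 B_ack=0
After event 3: A_seq=0 A_ack=2128 B_seq=2297 B_ack=0
After event 4: A_seq=0 A_ack=2297 B_seq=2297 B_ack=0
After event 5: A_seq=130 A_ack=2297 B_seq=2297 B_ack=130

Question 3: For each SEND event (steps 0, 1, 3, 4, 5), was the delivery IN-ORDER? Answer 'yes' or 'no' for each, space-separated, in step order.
Step 0: SEND seq=2000 -> in-order
Step 1: SEND seq=2055 -> in-order
Step 3: SEND seq=2238 -> out-of-order
Step 4: SEND seq=2128 -> in-order
Step 5: SEND seq=0 -> in-order

Answer: yes yes no yes yes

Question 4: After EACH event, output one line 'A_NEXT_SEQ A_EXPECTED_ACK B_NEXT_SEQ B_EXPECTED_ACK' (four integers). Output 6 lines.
0 2055 2055 0
0 2128 2128 0
0 2128 2238 0
0 2128 2297 0
0 2297 2297 0
130 2297 2297 130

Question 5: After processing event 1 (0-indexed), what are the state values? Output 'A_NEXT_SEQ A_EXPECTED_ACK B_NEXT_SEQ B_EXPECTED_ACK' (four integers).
After event 0: A_seq=0 A_ack=2055 B_seq=2055 B_ack=0
After event 1: A_seq=0 A_ack=2128 B_seq=2128 B_ack=0

0 2128 2128 0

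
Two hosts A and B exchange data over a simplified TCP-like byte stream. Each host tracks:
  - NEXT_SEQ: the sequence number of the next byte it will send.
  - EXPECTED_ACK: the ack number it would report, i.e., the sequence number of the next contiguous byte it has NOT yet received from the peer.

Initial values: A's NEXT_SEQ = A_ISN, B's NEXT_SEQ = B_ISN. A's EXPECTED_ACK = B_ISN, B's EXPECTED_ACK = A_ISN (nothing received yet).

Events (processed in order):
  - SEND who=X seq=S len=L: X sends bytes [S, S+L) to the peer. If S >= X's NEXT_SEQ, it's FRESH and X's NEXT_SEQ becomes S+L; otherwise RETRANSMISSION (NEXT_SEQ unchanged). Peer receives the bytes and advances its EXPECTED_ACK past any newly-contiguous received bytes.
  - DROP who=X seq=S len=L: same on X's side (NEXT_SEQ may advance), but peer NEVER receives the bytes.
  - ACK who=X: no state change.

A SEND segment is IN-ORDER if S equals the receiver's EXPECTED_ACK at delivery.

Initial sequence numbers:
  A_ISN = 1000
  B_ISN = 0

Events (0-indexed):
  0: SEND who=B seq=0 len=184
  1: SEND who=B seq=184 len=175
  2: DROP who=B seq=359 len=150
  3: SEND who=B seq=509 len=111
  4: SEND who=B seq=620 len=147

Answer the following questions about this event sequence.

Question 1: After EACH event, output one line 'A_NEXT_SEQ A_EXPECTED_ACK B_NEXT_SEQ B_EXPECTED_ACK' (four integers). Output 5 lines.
1000 184 184 1000
1000 359 359 1000
1000 359 509 1000
1000 359 620 1000
1000 359 767 1000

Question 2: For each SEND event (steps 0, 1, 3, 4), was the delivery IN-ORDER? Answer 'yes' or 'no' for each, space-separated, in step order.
Step 0: SEND seq=0 -> in-order
Step 1: SEND seq=184 -> in-order
Step 3: SEND seq=509 -> out-of-order
Step 4: SEND seq=620 -> out-of-order

Answer: yes yes no no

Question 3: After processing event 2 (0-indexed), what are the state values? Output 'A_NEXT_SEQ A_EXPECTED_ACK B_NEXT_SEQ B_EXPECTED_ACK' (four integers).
After event 0: A_seq=1000 A_ack=184 B_seq=184 B_ack=1000
After event 1: A_seq=1000 A_ack=359 B_seq=359 B_ack=1000
After event 2: A_seq=1000 A_ack=359 B_seq=509 B_ack=1000

1000 359 509 1000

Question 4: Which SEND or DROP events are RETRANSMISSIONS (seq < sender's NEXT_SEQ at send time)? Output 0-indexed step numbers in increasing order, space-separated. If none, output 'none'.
Step 0: SEND seq=0 -> fresh
Step 1: SEND seq=184 -> fresh
Step 2: DROP seq=359 -> fresh
Step 3: SEND seq=509 -> fresh
Step 4: SEND seq=620 -> fresh

Answer: none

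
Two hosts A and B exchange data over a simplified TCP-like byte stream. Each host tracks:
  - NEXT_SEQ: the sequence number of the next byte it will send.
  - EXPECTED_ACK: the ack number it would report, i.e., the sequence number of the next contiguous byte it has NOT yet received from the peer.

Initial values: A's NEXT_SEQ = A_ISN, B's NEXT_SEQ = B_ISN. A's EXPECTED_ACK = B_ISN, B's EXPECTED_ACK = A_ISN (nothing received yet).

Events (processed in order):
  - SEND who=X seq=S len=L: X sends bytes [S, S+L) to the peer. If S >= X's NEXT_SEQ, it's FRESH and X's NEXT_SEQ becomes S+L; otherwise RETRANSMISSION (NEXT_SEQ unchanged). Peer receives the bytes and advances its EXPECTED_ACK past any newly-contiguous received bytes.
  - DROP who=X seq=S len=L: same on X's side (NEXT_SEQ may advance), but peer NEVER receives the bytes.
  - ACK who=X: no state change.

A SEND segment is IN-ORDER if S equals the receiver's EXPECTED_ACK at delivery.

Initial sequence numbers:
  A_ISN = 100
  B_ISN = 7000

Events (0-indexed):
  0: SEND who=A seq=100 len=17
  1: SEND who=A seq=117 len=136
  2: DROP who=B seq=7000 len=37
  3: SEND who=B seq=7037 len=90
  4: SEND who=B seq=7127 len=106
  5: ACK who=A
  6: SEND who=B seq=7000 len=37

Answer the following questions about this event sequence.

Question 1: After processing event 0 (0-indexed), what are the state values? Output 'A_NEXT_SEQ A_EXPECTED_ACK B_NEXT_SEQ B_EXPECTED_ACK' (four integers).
After event 0: A_seq=117 A_ack=7000 B_seq=7000 B_ack=117

117 7000 7000 117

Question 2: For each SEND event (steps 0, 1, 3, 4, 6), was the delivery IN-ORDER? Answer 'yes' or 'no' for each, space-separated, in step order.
Step 0: SEND seq=100 -> in-order
Step 1: SEND seq=117 -> in-order
Step 3: SEND seq=7037 -> out-of-order
Step 4: SEND seq=7127 -> out-of-order
Step 6: SEND seq=7000 -> in-order

Answer: yes yes no no yes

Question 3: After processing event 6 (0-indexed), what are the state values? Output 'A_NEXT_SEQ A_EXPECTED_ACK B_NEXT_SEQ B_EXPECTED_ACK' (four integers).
After event 0: A_seq=117 A_ack=7000 B_seq=7000 B_ack=117
After event 1: A_seq=253 A_ack=7000 B_seq=7000 B_ack=253
After event 2: A_seq=253 A_ack=7000 B_seq=7037 B_ack=253
After event 3: A_seq=253 A_ack=7000 B_seq=7127 B_ack=253
After event 4: A_seq=253 A_ack=7000 B_seq=7233 B_ack=253
After event 5: A_seq=253 A_ack=7000 B_seq=7233 B_ack=253
After event 6: A_seq=253 A_ack=7233 B_seq=7233 B_ack=253

253 7233 7233 253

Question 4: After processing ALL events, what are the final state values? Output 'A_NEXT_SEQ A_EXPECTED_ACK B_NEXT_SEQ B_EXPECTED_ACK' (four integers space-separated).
Answer: 253 7233 7233 253

Derivation:
After event 0: A_seq=117 A_ack=7000 B_seq=7000 B_ack=117
After event 1: A_seq=253 A_ack=7000 B_seq=7000 B_ack=253
After event 2: A_seq=253 A_ack=7000 B_seq=7037 B_ack=253
After event 3: A_seq=253 A_ack=7000 B_seq=7127 B_ack=253
After event 4: A_seq=253 A_ack=7000 B_seq=7233 B_ack=253
After event 5: A_seq=253 A_ack=7000 B_seq=7233 B_ack=253
After event 6: A_seq=253 A_ack=7233 B_seq=7233 B_ack=253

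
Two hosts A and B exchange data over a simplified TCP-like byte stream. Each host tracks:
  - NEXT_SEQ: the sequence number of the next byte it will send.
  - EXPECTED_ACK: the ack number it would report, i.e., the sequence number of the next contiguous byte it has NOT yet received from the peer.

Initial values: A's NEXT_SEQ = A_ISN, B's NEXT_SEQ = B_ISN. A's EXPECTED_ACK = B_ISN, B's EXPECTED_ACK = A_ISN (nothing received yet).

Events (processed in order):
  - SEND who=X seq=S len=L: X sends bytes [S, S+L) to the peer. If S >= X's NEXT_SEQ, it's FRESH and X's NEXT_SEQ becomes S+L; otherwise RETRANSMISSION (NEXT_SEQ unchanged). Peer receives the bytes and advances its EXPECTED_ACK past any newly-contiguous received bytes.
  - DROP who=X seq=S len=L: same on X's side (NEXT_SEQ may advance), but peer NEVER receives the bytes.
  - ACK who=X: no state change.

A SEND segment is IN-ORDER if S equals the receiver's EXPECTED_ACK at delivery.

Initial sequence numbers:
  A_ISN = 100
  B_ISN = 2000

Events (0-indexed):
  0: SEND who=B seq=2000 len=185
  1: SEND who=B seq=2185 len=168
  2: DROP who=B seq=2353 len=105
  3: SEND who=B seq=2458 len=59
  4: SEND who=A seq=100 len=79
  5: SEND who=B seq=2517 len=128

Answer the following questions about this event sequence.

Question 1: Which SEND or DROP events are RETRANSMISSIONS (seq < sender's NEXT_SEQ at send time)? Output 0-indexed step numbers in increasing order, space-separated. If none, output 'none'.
Step 0: SEND seq=2000 -> fresh
Step 1: SEND seq=2185 -> fresh
Step 2: DROP seq=2353 -> fresh
Step 3: SEND seq=2458 -> fresh
Step 4: SEND seq=100 -> fresh
Step 5: SEND seq=2517 -> fresh

Answer: none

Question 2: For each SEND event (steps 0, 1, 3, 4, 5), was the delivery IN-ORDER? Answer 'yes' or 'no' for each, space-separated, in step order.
Answer: yes yes no yes no

Derivation:
Step 0: SEND seq=2000 -> in-order
Step 1: SEND seq=2185 -> in-order
Step 3: SEND seq=2458 -> out-of-order
Step 4: SEND seq=100 -> in-order
Step 5: SEND seq=2517 -> out-of-order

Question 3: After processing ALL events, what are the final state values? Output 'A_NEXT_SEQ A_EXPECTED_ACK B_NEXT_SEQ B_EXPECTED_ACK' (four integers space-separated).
After event 0: A_seq=100 A_ack=2185 B_seq=2185 B_ack=100
After event 1: A_seq=100 A_ack=2353 B_seq=2353 B_ack=100
After event 2: A_seq=100 A_ack=2353 B_seq=2458 B_ack=100
After event 3: A_seq=100 A_ack=2353 B_seq=2517 B_ack=100
After event 4: A_seq=179 A_ack=2353 B_seq=2517 B_ack=179
After event 5: A_seq=179 A_ack=2353 B_seq=2645 B_ack=179

Answer: 179 2353 2645 179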